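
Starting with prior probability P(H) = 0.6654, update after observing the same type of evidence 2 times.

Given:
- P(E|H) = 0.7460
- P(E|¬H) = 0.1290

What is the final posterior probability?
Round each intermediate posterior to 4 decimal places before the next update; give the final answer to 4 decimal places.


Sequential Bayesian updating:

Initial prior: P(H) = 0.6654

Update 1:
  P(E) = 0.7460 × 0.6654 + 0.1290 × 0.3346 = 0.49638840 + 0.04316340 = 0.53955180
  P(H|E) = 0.49638840 / 0.53955180 = 0.9200

Update 2:
  P(E) = 0.7460 × 0.9200 + 0.1290 × 0.0800 = 0.68632000 + 0.01032000 = 0.69664000
  P(H|E) = 0.68632000 / 0.69664000 = 0.9852

Final posterior: 0.9852


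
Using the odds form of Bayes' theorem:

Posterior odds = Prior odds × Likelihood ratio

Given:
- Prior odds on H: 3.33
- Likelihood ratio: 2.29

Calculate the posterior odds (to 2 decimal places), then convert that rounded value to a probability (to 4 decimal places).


Step 1: Calculate posterior odds
Posterior odds = Prior odds × LR
               = 3.33 × 2.29
               = 7.63

Step 2: Convert to probability
P(H|E) = Posterior odds / (1 + Posterior odds)
       = 7.63 / (1 + 7.63)
       = 7.63 / 8.63
       = 0.8841

The evidence increased P(H) from 0.7691 to 0.8841.


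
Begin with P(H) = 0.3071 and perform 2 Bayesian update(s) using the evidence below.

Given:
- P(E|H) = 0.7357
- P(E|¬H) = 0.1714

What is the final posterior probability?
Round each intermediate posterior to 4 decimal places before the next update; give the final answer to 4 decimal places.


Sequential Bayesian updating:

Initial prior: P(H) = 0.3071

Update 1:
  P(E) = 0.7357 × 0.3071 + 0.1714 × 0.6929 = 0.22593347 + 0.11876306 = 0.34469653
  P(H|E) = 0.22593347 / 0.34469653 = 0.6555

Update 2:
  P(E) = 0.7357 × 0.6555 + 0.1714 × 0.3445 = 0.48225135 + 0.05904730 = 0.54129865
  P(H|E) = 0.48225135 / 0.54129865 = 0.8909

Final posterior: 0.8909


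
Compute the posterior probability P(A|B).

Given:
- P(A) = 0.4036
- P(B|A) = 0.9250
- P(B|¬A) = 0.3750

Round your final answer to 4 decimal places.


Bayes' theorem: P(A|B) = P(B|A) × P(A) / P(B)

Step 1: Calculate P(B) using law of total probability
P(B) = P(B|A)P(A) + P(B|¬A)P(¬A)
     = 0.9250 × 0.4036 + 0.3750 × 0.5964
     = 0.37333000 + 0.22365000
     = 0.59698000

Step 2: Apply Bayes' theorem
P(A|B) = P(B|A) × P(A) / P(B)
       = 0.37333000 / 0.59698000
       = 0.6254


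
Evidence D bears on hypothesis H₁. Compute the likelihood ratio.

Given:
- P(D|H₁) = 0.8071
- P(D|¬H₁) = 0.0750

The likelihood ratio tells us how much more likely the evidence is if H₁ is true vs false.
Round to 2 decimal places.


Likelihood Ratio (LR) = P(D|H₁) / P(D|¬H₁)

LR = 0.8071 / 0.0750
   = 10.76

The evidence is 10.76 times more likely if H₁ is true than if H₁ is false.
LR > 1, so observing D raises the odds in favor of H₁.


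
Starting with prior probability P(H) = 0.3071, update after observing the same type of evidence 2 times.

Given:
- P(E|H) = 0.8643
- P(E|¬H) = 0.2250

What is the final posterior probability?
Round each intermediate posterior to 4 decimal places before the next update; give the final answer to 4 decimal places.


Sequential Bayesian updating:

Initial prior: P(H) = 0.3071

Update 1:
  P(E) = 0.8643 × 0.3071 + 0.2250 × 0.6929 = 0.26542653 + 0.15590250 = 0.42132903
  P(H|E) = 0.26542653 / 0.42132903 = 0.6300

Update 2:
  P(E) = 0.8643 × 0.6300 + 0.2250 × 0.3700 = 0.54450900 + 0.08325000 = 0.62775900
  P(H|E) = 0.54450900 / 0.62775900 = 0.8674

Final posterior: 0.8674


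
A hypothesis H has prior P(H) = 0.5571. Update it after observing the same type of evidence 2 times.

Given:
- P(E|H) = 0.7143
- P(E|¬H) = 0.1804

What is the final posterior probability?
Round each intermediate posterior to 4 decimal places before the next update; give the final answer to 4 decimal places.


Sequential Bayesian updating:

Initial prior: P(H) = 0.5571

Update 1:
  P(E) = 0.7143 × 0.5571 + 0.1804 × 0.4429 = 0.39793653 + 0.07989916 = 0.47783569
  P(H|E) = 0.39793653 / 0.47783569 = 0.8328

Update 2:
  P(E) = 0.7143 × 0.8328 + 0.1804 × 0.1672 = 0.59486904 + 0.03016288 = 0.62503192
  P(H|E) = 0.59486904 / 0.62503192 = 0.9517

Final posterior: 0.9517


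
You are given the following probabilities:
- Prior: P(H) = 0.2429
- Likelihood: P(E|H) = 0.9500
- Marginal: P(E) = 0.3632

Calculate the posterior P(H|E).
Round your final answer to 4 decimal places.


Using Bayes' theorem:

P(H|E) = P(E|H) × P(H) / P(E)
       = 0.9500 × 0.2429 / 0.3632
       = 0.23075500 / 0.3632
       = 0.6353

The evidence strengthens our belief in H.
Prior: 0.2429 → Posterior: 0.6353


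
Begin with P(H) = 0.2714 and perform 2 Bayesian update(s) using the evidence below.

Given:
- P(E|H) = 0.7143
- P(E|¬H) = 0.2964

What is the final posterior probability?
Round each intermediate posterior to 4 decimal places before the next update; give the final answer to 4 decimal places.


Sequential Bayesian updating:

Initial prior: P(H) = 0.2714

Update 1:
  P(E) = 0.7143 × 0.2714 + 0.2964 × 0.7286 = 0.19386102 + 0.21595704 = 0.40981806
  P(H|E) = 0.19386102 / 0.40981806 = 0.4730

Update 2:
  P(E) = 0.7143 × 0.4730 + 0.2964 × 0.5270 = 0.33786390 + 0.15620280 = 0.49406670
  P(H|E) = 0.33786390 / 0.49406670 = 0.6838

Final posterior: 0.6838


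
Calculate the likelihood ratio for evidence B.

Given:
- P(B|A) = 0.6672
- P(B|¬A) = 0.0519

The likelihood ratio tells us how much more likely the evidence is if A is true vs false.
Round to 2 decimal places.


Likelihood Ratio (LR) = P(B|A) / P(B|¬A)

LR = 0.6672 / 0.0519
   = 12.86

The evidence is 12.86 times more likely if A is true than if A is false.
LR > 1, so observing B raises the odds in favor of A.


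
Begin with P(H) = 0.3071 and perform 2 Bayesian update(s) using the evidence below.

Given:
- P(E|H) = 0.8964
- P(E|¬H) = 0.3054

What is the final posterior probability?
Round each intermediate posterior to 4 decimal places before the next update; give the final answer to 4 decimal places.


Sequential Bayesian updating:

Initial prior: P(H) = 0.3071

Update 1:
  P(E) = 0.8964 × 0.3071 + 0.3054 × 0.6929 = 0.27528444 + 0.21161166 = 0.48689610
  P(H|E) = 0.27528444 / 0.48689610 = 0.5654

Update 2:
  P(E) = 0.8964 × 0.5654 + 0.3054 × 0.4346 = 0.50682456 + 0.13272684 = 0.63955140
  P(H|E) = 0.50682456 / 0.63955140 = 0.7925

Final posterior: 0.7925


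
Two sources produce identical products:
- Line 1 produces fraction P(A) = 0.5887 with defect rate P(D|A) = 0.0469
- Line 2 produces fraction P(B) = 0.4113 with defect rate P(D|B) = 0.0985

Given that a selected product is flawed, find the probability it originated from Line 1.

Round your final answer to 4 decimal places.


Let A = from Line 1, D = flawed

Given:
- P(A) = 0.5887, P(B) = 0.4113
- P(D|A) = 0.0469, P(D|B) = 0.0985

Step 1: Find P(D)
P(D) = P(D|A)P(A) + P(D|B)P(B)
     = 0.0469 × 0.5887 + 0.0985 × 0.4113
     = 0.02761003 + 0.04051305
     = 0.06812308

Step 2: Apply Bayes' theorem
P(A|D) = P(D|A)P(A) / P(D)
       = 0.02761003 / 0.06812308
       = 0.4053


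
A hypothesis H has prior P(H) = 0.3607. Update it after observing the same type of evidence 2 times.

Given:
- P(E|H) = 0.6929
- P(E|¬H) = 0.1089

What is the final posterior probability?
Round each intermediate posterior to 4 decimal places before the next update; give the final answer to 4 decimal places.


Sequential Bayesian updating:

Initial prior: P(H) = 0.3607

Update 1:
  P(E) = 0.6929 × 0.3607 + 0.1089 × 0.6393 = 0.24992903 + 0.06961977 = 0.31954880
  P(H|E) = 0.24992903 / 0.31954880 = 0.7821

Update 2:
  P(E) = 0.6929 × 0.7821 + 0.1089 × 0.2179 = 0.54191709 + 0.02372931 = 0.56564640
  P(H|E) = 0.54191709 / 0.56564640 = 0.9580

Final posterior: 0.9580


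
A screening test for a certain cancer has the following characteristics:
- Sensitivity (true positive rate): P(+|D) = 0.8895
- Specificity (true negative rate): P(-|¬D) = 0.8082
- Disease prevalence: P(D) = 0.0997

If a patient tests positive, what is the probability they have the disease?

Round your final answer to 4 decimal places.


Let D = has disease, + = positive test

Given:
- P(D) = 0.0997 (prevalence)
- P(+|D) = 0.8895 (sensitivity)
- P(-|¬D) = 0.8082 (specificity)
- P(+|¬D) = 0.1918 (false positive rate = 1 - specificity)

Step 1: Find P(+)
P(+) = P(+|D)P(D) + P(+|¬D)P(¬D)
     = 0.8895 × 0.0997 + 0.1918 × 0.9003
     = 0.08868315 + 0.17267754
     = 0.26136069

Step 2: Apply Bayes' theorem for P(D|+)
P(D|+) = P(+|D)P(D) / P(+)
       = 0.08868315 / 0.26136069
       = 0.3393


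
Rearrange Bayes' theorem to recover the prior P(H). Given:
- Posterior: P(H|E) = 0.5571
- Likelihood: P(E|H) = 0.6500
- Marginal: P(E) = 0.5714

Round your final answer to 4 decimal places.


From Bayes' theorem: P(H|E) = P(E|H) × P(H) / P(E)

Rearranging for P(H):
P(H) = P(H|E) × P(E) / P(E|H)
     = 0.5571 × 0.5714 / 0.6500
     = 0.31832694 / 0.6500
     = 0.4897


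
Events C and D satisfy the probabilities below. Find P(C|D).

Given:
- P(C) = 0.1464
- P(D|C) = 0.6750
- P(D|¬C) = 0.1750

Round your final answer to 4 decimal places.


Bayes' theorem: P(C|D) = P(D|C) × P(C) / P(D)

Step 1: Calculate P(D) using law of total probability
P(D) = P(D|C)P(C) + P(D|¬C)P(¬C)
     = 0.6750 × 0.1464 + 0.1750 × 0.8536
     = 0.09882000 + 0.14938000
     = 0.24820000

Step 2: Apply Bayes' theorem
P(C|D) = P(D|C) × P(C) / P(D)
       = 0.09882000 / 0.24820000
       = 0.3981


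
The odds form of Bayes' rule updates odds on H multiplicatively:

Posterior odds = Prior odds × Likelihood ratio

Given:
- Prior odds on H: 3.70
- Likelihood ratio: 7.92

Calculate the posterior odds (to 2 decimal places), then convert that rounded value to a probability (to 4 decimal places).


Step 1: Calculate posterior odds
Posterior odds = Prior odds × LR
               = 3.70 × 7.92
               = 29.30

Step 2: Convert to probability
P(H|E) = Posterior odds / (1 + Posterior odds)
       = 29.30 / (1 + 29.30)
       = 29.30 / 30.30
       = 0.9670

The evidence increased P(H) from 0.7872 to 0.9670.


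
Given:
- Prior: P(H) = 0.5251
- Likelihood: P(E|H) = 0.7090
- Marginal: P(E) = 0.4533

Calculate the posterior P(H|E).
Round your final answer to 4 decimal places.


Using Bayes' theorem:

P(H|E) = P(E|H) × P(H) / P(E)
       = 0.7090 × 0.5251 / 0.4533
       = 0.37229590 / 0.4533
       = 0.8213

The evidence strengthens our belief in H.
Prior: 0.5251 → Posterior: 0.8213


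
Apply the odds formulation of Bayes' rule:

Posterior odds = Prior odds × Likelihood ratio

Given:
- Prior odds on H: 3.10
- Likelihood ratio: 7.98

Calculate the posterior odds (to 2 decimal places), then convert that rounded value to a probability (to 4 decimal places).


Step 1: Calculate posterior odds
Posterior odds = Prior odds × LR
               = 3.10 × 7.98
               = 24.74

Step 2: Convert to probability
P(H|E) = Posterior odds / (1 + Posterior odds)
       = 24.74 / (1 + 24.74)
       = 24.74 / 25.74
       = 0.9611

The evidence increased P(H) from 0.7561 to 0.9611.


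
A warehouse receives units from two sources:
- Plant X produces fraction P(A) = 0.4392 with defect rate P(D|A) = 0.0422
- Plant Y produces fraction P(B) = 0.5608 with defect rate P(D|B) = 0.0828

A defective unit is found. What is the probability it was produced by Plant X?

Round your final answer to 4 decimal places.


Let A = from Plant X, D = defective

Given:
- P(A) = 0.4392, P(B) = 0.5608
- P(D|A) = 0.0422, P(D|B) = 0.0828

Step 1: Find P(D)
P(D) = P(D|A)P(A) + P(D|B)P(B)
     = 0.0422 × 0.4392 + 0.0828 × 0.5608
     = 0.01853424 + 0.04643424
     = 0.06496848

Step 2: Apply Bayes' theorem
P(A|D) = P(D|A)P(A) / P(D)
       = 0.01853424 / 0.06496848
       = 0.2853


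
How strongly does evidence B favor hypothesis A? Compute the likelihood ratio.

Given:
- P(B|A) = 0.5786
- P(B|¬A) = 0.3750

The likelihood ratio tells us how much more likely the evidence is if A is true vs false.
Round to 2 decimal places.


Likelihood Ratio (LR) = P(B|A) / P(B|¬A)

LR = 0.5786 / 0.3750
   = 1.54

The evidence is 1.54 times more likely if A is true than if A is false.
Because LR exceeds 1, B is evidence for A.


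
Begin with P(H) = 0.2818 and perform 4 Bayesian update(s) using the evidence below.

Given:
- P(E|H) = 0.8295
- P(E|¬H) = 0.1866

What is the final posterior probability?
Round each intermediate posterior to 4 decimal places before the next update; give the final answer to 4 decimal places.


Sequential Bayesian updating:

Initial prior: P(H) = 0.2818

Update 1:
  P(E) = 0.8295 × 0.2818 + 0.1866 × 0.7182 = 0.23375310 + 0.13401612 = 0.36776922
  P(H|E) = 0.23375310 / 0.36776922 = 0.6356

Update 2:
  P(E) = 0.8295 × 0.6356 + 0.1866 × 0.3644 = 0.52723020 + 0.06799704 = 0.59522724
  P(H|E) = 0.52723020 / 0.59522724 = 0.8858

Update 3:
  P(E) = 0.8295 × 0.8858 + 0.1866 × 0.1142 = 0.73477110 + 0.02130972 = 0.75608082
  P(H|E) = 0.73477110 / 0.75608082 = 0.9718

Update 4:
  P(E) = 0.8295 × 0.9718 + 0.1866 × 0.0282 = 0.80610810 + 0.00526212 = 0.81137022
  P(H|E) = 0.80610810 / 0.81137022 = 0.9935

Final posterior: 0.9935


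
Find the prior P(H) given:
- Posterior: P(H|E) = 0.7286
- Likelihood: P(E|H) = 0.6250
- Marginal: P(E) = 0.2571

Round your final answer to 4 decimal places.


From Bayes' theorem: P(H|E) = P(E|H) × P(H) / P(E)

Rearranging for P(H):
P(H) = P(H|E) × P(E) / P(E|H)
     = 0.7286 × 0.2571 / 0.6250
     = 0.18732306 / 0.6250
     = 0.2997


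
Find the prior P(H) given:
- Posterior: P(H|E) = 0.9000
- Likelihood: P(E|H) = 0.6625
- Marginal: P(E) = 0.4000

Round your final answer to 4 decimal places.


From Bayes' theorem: P(H|E) = P(E|H) × P(H) / P(E)

Rearranging for P(H):
P(H) = P(H|E) × P(E) / P(E|H)
     = 0.9000 × 0.4000 / 0.6625
     = 0.36000000 / 0.6625
     = 0.5434


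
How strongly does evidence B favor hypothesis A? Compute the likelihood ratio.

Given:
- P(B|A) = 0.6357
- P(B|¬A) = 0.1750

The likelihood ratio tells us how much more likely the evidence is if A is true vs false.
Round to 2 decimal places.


Likelihood Ratio (LR) = P(B|A) / P(B|¬A)

LR = 0.6357 / 0.1750
   = 3.63

The evidence is 3.63 times more likely if A is true than if A is false.
LR > 1, so observing B raises the odds in favor of A.


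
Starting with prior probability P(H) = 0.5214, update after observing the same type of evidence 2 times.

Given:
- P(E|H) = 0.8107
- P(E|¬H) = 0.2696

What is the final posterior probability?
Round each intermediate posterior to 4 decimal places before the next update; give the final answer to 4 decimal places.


Sequential Bayesian updating:

Initial prior: P(H) = 0.5214

Update 1:
  P(E) = 0.8107 × 0.5214 + 0.2696 × 0.4786 = 0.42269898 + 0.12903056 = 0.55172954
  P(H|E) = 0.42269898 / 0.55172954 = 0.7661

Update 2:
  P(E) = 0.8107 × 0.7661 + 0.2696 × 0.2339 = 0.62107727 + 0.06305944 = 0.68413671
  P(H|E) = 0.62107727 / 0.68413671 = 0.9078

Final posterior: 0.9078


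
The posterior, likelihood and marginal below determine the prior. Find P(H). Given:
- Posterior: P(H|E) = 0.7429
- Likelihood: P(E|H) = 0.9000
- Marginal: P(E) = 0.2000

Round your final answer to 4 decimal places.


From Bayes' theorem: P(H|E) = P(E|H) × P(H) / P(E)

Rearranging for P(H):
P(H) = P(H|E) × P(E) / P(E|H)
     = 0.7429 × 0.2000 / 0.9000
     = 0.14858000 / 0.9000
     = 0.1651


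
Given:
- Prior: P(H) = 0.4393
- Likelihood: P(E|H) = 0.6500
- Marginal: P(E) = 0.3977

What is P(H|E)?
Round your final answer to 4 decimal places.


Using Bayes' theorem:

P(H|E) = P(E|H) × P(H) / P(E)
       = 0.6500 × 0.4393 / 0.3977
       = 0.28554500 / 0.3977
       = 0.7180

The evidence strengthens our belief in H.
Prior: 0.4393 → Posterior: 0.7180


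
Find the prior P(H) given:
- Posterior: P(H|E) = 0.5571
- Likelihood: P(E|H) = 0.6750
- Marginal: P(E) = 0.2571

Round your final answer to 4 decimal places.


From Bayes' theorem: P(H|E) = P(E|H) × P(H) / P(E)

Rearranging for P(H):
P(H) = P(H|E) × P(E) / P(E|H)
     = 0.5571 × 0.2571 / 0.6750
     = 0.14323041 / 0.6750
     = 0.2122


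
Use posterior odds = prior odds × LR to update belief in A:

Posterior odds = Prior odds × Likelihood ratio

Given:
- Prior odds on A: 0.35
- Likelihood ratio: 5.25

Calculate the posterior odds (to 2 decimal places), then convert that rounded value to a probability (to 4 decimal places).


Step 1: Calculate posterior odds
Posterior odds = Prior odds × LR
               = 0.35 × 5.25
               = 1.84

Step 2: Convert to probability
P(A|E) = Posterior odds / (1 + Posterior odds)
       = 1.84 / (1 + 1.84)
       = 1.84 / 2.84
       = 0.6479

The evidence increased P(A) from 0.2593 to 0.6479.


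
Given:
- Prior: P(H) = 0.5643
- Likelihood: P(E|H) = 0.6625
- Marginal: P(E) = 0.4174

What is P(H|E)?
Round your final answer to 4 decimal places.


Using Bayes' theorem:

P(H|E) = P(E|H) × P(H) / P(E)
       = 0.6625 × 0.5643 / 0.4174
       = 0.37384875 / 0.4174
       = 0.8957

The evidence strengthens our belief in H.
Prior: 0.5643 → Posterior: 0.8957


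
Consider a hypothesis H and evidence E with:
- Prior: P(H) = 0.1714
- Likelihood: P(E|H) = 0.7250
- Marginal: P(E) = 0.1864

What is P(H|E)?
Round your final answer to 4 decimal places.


Using Bayes' theorem:

P(H|E) = P(E|H) × P(H) / P(E)
       = 0.7250 × 0.1714 / 0.1864
       = 0.12426500 / 0.1864
       = 0.6667

The evidence strengthens our belief in H.
Prior: 0.1714 → Posterior: 0.6667


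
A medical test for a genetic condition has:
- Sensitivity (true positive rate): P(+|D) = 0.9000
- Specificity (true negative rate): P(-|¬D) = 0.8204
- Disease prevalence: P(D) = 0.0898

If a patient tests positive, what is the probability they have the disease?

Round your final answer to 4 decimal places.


Let D = has disease, + = positive test

Given:
- P(D) = 0.0898 (prevalence)
- P(+|D) = 0.9000 (sensitivity)
- P(-|¬D) = 0.8204 (specificity)
- P(+|¬D) = 0.1796 (false positive rate = 1 - specificity)

Step 1: Find P(+)
P(+) = P(+|D)P(D) + P(+|¬D)P(¬D)
     = 0.9000 × 0.0898 + 0.1796 × 0.9102
     = 0.08082000 + 0.16347192
     = 0.24429192

Step 2: Apply Bayes' theorem for P(D|+)
P(D|+) = P(+|D)P(D) / P(+)
       = 0.08082000 / 0.24429192
       = 0.3308


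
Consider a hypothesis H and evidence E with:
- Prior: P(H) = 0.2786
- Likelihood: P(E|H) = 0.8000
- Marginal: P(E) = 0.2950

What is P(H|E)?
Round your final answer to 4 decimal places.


Using Bayes' theorem:

P(H|E) = P(E|H) × P(H) / P(E)
       = 0.8000 × 0.2786 / 0.2950
       = 0.22288000 / 0.2950
       = 0.7555

The evidence strengthens our belief in H.
Prior: 0.2786 → Posterior: 0.7555


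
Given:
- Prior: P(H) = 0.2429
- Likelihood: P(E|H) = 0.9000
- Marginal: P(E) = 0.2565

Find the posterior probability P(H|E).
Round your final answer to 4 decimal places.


Using Bayes' theorem:

P(H|E) = P(E|H) × P(H) / P(E)
       = 0.9000 × 0.2429 / 0.2565
       = 0.21861000 / 0.2565
       = 0.8523

The evidence strengthens our belief in H.
Prior: 0.2429 → Posterior: 0.8523


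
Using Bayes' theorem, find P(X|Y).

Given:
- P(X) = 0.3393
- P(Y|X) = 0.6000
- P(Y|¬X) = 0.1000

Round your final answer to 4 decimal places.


Bayes' theorem: P(X|Y) = P(Y|X) × P(X) / P(Y)

Step 1: Calculate P(Y) using law of total probability
P(Y) = P(Y|X)P(X) + P(Y|¬X)P(¬X)
     = 0.6000 × 0.3393 + 0.1000 × 0.6607
     = 0.20358000 + 0.06607000
     = 0.26965000

Step 2: Apply Bayes' theorem
P(X|Y) = P(Y|X) × P(X) / P(Y)
       = 0.20358000 / 0.26965000
       = 0.7550


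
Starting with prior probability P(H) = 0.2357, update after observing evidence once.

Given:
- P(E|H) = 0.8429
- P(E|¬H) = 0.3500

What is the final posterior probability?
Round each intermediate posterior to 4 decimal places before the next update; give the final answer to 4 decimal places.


Sequential Bayesian updating:

Initial prior: P(H) = 0.2357

Update 1:
  P(E) = 0.8429 × 0.2357 + 0.3500 × 0.7643 = 0.19867153 + 0.26750500 = 0.46617653
  P(H|E) = 0.19867153 / 0.46617653 = 0.4262

Final posterior: 0.4262


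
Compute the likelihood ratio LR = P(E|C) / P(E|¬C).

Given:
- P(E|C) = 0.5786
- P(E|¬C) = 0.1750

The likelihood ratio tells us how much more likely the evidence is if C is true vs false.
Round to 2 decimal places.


Likelihood Ratio (LR) = P(E|C) / P(E|¬C)

LR = 0.5786 / 0.1750
   = 3.31

The evidence is 3.31 times more likely if C is true than if C is false.
Because LR exceeds 1, E is evidence for C.


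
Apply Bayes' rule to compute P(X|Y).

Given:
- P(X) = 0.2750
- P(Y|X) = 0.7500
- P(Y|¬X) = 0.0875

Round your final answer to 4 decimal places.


Bayes' theorem: P(X|Y) = P(Y|X) × P(X) / P(Y)

Step 1: Calculate P(Y) using law of total probability
P(Y) = P(Y|X)P(X) + P(Y|¬X)P(¬X)
     = 0.7500 × 0.2750 + 0.0875 × 0.7250
     = 0.20625000 + 0.06343750
     = 0.26968750

Step 2: Apply Bayes' theorem
P(X|Y) = P(Y|X) × P(X) / P(Y)
       = 0.20625000 / 0.26968750
       = 0.7648


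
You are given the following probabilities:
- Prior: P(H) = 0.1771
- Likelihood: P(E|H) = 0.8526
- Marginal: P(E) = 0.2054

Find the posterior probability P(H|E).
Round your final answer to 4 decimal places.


Using Bayes' theorem:

P(H|E) = P(E|H) × P(H) / P(E)
       = 0.8526 × 0.1771 / 0.2054
       = 0.15099546 / 0.2054
       = 0.7351

The evidence strengthens our belief in H.
Prior: 0.1771 → Posterior: 0.7351


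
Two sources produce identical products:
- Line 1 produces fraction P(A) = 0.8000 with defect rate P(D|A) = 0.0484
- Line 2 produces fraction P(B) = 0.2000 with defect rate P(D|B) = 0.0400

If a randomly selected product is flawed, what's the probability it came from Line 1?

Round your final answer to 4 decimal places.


Let A = from Line 1, D = flawed

Given:
- P(A) = 0.8000, P(B) = 0.2000
- P(D|A) = 0.0484, P(D|B) = 0.0400

Step 1: Find P(D)
P(D) = P(D|A)P(A) + P(D|B)P(B)
     = 0.0484 × 0.8000 + 0.0400 × 0.2000
     = 0.03872000 + 0.00800000
     = 0.04672000

Step 2: Apply Bayes' theorem
P(A|D) = P(D|A)P(A) / P(D)
       = 0.03872000 / 0.04672000
       = 0.8288


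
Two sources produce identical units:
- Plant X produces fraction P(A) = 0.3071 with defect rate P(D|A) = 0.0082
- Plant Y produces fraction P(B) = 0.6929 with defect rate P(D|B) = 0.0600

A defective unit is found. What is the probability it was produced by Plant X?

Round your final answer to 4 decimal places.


Let A = from Plant X, D = defective

Given:
- P(A) = 0.3071, P(B) = 0.6929
- P(D|A) = 0.0082, P(D|B) = 0.0600

Step 1: Find P(D)
P(D) = P(D|A)P(A) + P(D|B)P(B)
     = 0.0082 × 0.3071 + 0.0600 × 0.6929
     = 0.00251822 + 0.04157400
     = 0.04409222

Step 2: Apply Bayes' theorem
P(A|D) = P(D|A)P(A) / P(D)
       = 0.00251822 / 0.04409222
       = 0.0571


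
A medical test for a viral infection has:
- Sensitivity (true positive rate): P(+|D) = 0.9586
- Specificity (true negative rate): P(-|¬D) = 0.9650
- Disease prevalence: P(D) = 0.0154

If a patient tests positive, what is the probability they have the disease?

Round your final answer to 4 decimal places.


Let D = has disease, + = positive test

Given:
- P(D) = 0.0154 (prevalence)
- P(+|D) = 0.9586 (sensitivity)
- P(-|¬D) = 0.9650 (specificity)
- P(+|¬D) = 0.0350 (false positive rate = 1 - specificity)

Step 1: Find P(+)
P(+) = P(+|D)P(D) + P(+|¬D)P(¬D)
     = 0.9586 × 0.0154 + 0.0350 × 0.9846
     = 0.01476244 + 0.03446100
     = 0.04922344

Step 2: Apply Bayes' theorem for P(D|+)
P(D|+) = P(+|D)P(D) / P(+)
       = 0.01476244 / 0.04922344
       = 0.2999


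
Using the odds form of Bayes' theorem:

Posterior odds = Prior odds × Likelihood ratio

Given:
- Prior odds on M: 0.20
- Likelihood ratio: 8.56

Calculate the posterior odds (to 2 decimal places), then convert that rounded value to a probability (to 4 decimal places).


Step 1: Calculate posterior odds
Posterior odds = Prior odds × LR
               = 0.20 × 8.56
               = 1.71

Step 2: Convert to probability
P(M|E) = Posterior odds / (1 + Posterior odds)
       = 1.71 / (1 + 1.71)
       = 1.71 / 2.71
       = 0.6310

The evidence increased P(M) from 0.1667 to 0.6310.


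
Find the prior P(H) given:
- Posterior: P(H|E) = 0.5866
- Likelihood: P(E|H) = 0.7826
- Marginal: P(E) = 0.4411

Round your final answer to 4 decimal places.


From Bayes' theorem: P(H|E) = P(E|H) × P(H) / P(E)

Rearranging for P(H):
P(H) = P(H|E) × P(E) / P(E|H)
     = 0.5866 × 0.4411 / 0.7826
     = 0.25874926 / 0.7826
     = 0.3306


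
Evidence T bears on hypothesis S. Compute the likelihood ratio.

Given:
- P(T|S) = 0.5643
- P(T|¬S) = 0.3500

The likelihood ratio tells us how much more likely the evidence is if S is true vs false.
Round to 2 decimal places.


Likelihood Ratio (LR) = P(T|S) / P(T|¬S)

LR = 0.5643 / 0.3500
   = 1.61

The evidence is 1.61 times more likely if S is true than if S is false.
LR > 1, so observing T raises the odds in favor of S.


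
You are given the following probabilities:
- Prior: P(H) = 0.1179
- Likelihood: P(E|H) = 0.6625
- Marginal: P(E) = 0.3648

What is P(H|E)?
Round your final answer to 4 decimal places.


Using Bayes' theorem:

P(H|E) = P(E|H) × P(H) / P(E)
       = 0.6625 × 0.1179 / 0.3648
       = 0.07810875 / 0.3648
       = 0.2141

The evidence strengthens our belief in H.
Prior: 0.1179 → Posterior: 0.2141


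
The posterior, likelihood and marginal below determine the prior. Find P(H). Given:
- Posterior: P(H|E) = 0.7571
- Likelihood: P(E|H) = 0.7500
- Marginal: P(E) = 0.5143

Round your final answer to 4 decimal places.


From Bayes' theorem: P(H|E) = P(E|H) × P(H) / P(E)

Rearranging for P(H):
P(H) = P(H|E) × P(E) / P(E|H)
     = 0.7571 × 0.5143 / 0.7500
     = 0.38937653 / 0.7500
     = 0.5192


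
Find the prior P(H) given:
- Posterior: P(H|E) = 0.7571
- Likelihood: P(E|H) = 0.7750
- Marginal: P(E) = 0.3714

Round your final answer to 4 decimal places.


From Bayes' theorem: P(H|E) = P(E|H) × P(H) / P(E)

Rearranging for P(H):
P(H) = P(H|E) × P(E) / P(E|H)
     = 0.7571 × 0.3714 / 0.7750
     = 0.28118694 / 0.7750
     = 0.3628


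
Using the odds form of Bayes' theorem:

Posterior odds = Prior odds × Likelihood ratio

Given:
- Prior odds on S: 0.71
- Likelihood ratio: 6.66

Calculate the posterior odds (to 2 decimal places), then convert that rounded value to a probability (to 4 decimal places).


Step 1: Calculate posterior odds
Posterior odds = Prior odds × LR
               = 0.71 × 6.66
               = 4.73

Step 2: Convert to probability
P(S|E) = Posterior odds / (1 + Posterior odds)
       = 4.73 / (1 + 4.73)
       = 4.73 / 5.73
       = 0.8255

The evidence increased P(S) from 0.4152 to 0.8255.


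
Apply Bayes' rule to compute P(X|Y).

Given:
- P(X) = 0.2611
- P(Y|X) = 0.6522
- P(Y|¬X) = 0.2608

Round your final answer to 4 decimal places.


Bayes' theorem: P(X|Y) = P(Y|X) × P(X) / P(Y)

Step 1: Calculate P(Y) using law of total probability
P(Y) = P(Y|X)P(X) + P(Y|¬X)P(¬X)
     = 0.6522 × 0.2611 + 0.2608 × 0.7389
     = 0.17028942 + 0.19270512
     = 0.36299454

Step 2: Apply Bayes' theorem
P(X|Y) = P(Y|X) × P(X) / P(Y)
       = 0.17028942 / 0.36299454
       = 0.4691


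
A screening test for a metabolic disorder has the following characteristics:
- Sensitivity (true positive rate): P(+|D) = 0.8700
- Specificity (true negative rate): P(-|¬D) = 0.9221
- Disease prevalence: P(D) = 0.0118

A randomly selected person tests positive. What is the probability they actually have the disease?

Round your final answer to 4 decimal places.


Let D = has disease, + = positive test

Given:
- P(D) = 0.0118 (prevalence)
- P(+|D) = 0.8700 (sensitivity)
- P(-|¬D) = 0.9221 (specificity)
- P(+|¬D) = 0.0779 (false positive rate = 1 - specificity)

Step 1: Find P(+)
P(+) = P(+|D)P(D) + P(+|¬D)P(¬D)
     = 0.8700 × 0.0118 + 0.0779 × 0.9882
     = 0.01026600 + 0.07698078
     = 0.08724678

Step 2: Apply Bayes' theorem for P(D|+)
P(D|+) = P(+|D)P(D) / P(+)
       = 0.01026600 / 0.08724678
       = 0.1177


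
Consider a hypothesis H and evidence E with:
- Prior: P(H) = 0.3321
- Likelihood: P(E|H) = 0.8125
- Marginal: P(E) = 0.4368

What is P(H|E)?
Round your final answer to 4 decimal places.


Using Bayes' theorem:

P(H|E) = P(E|H) × P(H) / P(E)
       = 0.8125 × 0.3321 / 0.4368
       = 0.26983125 / 0.4368
       = 0.6177

The evidence strengthens our belief in H.
Prior: 0.3321 → Posterior: 0.6177


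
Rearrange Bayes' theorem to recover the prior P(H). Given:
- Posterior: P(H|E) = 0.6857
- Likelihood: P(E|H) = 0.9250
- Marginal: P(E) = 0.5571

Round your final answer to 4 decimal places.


From Bayes' theorem: P(H|E) = P(E|H) × P(H) / P(E)

Rearranging for P(H):
P(H) = P(H|E) × P(E) / P(E|H)
     = 0.6857 × 0.5571 / 0.9250
     = 0.38200347 / 0.9250
     = 0.4130


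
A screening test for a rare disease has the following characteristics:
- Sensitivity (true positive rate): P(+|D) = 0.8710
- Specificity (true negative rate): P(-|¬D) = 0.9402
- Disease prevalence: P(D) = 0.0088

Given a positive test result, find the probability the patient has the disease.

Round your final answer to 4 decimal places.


Let D = has disease, + = positive test

Given:
- P(D) = 0.0088 (prevalence)
- P(+|D) = 0.8710 (sensitivity)
- P(-|¬D) = 0.9402 (specificity)
- P(+|¬D) = 0.0598 (false positive rate = 1 - specificity)

Step 1: Find P(+)
P(+) = P(+|D)P(D) + P(+|¬D)P(¬D)
     = 0.8710 × 0.0088 + 0.0598 × 0.9912
     = 0.00766480 + 0.05927376
     = 0.06693856

Step 2: Apply Bayes' theorem for P(D|+)
P(D|+) = P(+|D)P(D) / P(+)
       = 0.00766480 / 0.06693856
       = 0.1145


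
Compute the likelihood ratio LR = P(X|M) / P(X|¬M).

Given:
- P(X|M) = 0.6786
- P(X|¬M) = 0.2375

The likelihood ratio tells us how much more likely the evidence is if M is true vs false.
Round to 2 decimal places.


Likelihood Ratio (LR) = P(X|M) / P(X|¬M)

LR = 0.6786 / 0.2375
   = 2.86

The evidence is 2.86 times more likely if M is true than if M is false.
Since LR > 1, the evidence supports M over ¬M.


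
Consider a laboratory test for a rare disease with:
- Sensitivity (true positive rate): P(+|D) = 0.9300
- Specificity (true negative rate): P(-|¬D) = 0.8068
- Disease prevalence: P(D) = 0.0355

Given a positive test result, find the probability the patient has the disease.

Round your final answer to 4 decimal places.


Let D = has disease, + = positive test

Given:
- P(D) = 0.0355 (prevalence)
- P(+|D) = 0.9300 (sensitivity)
- P(-|¬D) = 0.8068 (specificity)
- P(+|¬D) = 0.1932 (false positive rate = 1 - specificity)

Step 1: Find P(+)
P(+) = P(+|D)P(D) + P(+|¬D)P(¬D)
     = 0.9300 × 0.0355 + 0.1932 × 0.9645
     = 0.03301500 + 0.18634140
     = 0.21935640

Step 2: Apply Bayes' theorem for P(D|+)
P(D|+) = P(+|D)P(D) / P(+)
       = 0.03301500 / 0.21935640
       = 0.1505


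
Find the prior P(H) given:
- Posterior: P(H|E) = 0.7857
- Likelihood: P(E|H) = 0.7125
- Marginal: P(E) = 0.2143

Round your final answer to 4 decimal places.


From Bayes' theorem: P(H|E) = P(E|H) × P(H) / P(E)

Rearranging for P(H):
P(H) = P(H|E) × P(E) / P(E|H)
     = 0.7857 × 0.2143 / 0.7125
     = 0.16837551 / 0.7125
     = 0.2363


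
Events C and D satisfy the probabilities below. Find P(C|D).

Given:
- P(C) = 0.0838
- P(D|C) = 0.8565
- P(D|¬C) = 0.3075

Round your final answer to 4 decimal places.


Bayes' theorem: P(C|D) = P(D|C) × P(C) / P(D)

Step 1: Calculate P(D) using law of total probability
P(D) = P(D|C)P(C) + P(D|¬C)P(¬C)
     = 0.8565 × 0.0838 + 0.3075 × 0.9162
     = 0.07177470 + 0.28173150
     = 0.35350620

Step 2: Apply Bayes' theorem
P(C|D) = P(D|C) × P(C) / P(D)
       = 0.07177470 / 0.35350620
       = 0.2030


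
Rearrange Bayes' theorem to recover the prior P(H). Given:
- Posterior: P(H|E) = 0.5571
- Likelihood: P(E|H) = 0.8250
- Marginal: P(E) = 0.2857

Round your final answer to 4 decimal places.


From Bayes' theorem: P(H|E) = P(E|H) × P(H) / P(E)

Rearranging for P(H):
P(H) = P(H|E) × P(E) / P(E|H)
     = 0.5571 × 0.2857 / 0.8250
     = 0.15916347 / 0.8250
     = 0.1929


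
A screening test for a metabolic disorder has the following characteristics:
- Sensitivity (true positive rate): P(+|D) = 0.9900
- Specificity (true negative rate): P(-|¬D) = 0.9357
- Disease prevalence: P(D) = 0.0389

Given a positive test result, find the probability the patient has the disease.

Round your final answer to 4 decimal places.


Let D = has disease, + = positive test

Given:
- P(D) = 0.0389 (prevalence)
- P(+|D) = 0.9900 (sensitivity)
- P(-|¬D) = 0.9357 (specificity)
- P(+|¬D) = 0.0643 (false positive rate = 1 - specificity)

Step 1: Find P(+)
P(+) = P(+|D)P(D) + P(+|¬D)P(¬D)
     = 0.9900 × 0.0389 + 0.0643 × 0.9611
     = 0.03851100 + 0.06179873
     = 0.10030973

Step 2: Apply Bayes' theorem for P(D|+)
P(D|+) = P(+|D)P(D) / P(+)
       = 0.03851100 / 0.10030973
       = 0.3839


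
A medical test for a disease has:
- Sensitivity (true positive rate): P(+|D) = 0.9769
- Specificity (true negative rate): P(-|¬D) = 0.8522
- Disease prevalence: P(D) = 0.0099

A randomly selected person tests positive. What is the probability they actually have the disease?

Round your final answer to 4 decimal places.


Let D = has disease, + = positive test

Given:
- P(D) = 0.0099 (prevalence)
- P(+|D) = 0.9769 (sensitivity)
- P(-|¬D) = 0.8522 (specificity)
- P(+|¬D) = 0.1478 (false positive rate = 1 - specificity)

Step 1: Find P(+)
P(+) = P(+|D)P(D) + P(+|¬D)P(¬D)
     = 0.9769 × 0.0099 + 0.1478 × 0.9901
     = 0.00967131 + 0.14633678
     = 0.15600809

Step 2: Apply Bayes' theorem for P(D|+)
P(D|+) = P(+|D)P(D) / P(+)
       = 0.00967131 / 0.15600809
       = 0.0620


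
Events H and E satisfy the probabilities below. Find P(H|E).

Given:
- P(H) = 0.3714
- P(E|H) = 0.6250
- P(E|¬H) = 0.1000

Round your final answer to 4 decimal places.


Bayes' theorem: P(H|E) = P(E|H) × P(H) / P(E)

Step 1: Calculate P(E) using law of total probability
P(E) = P(E|H)P(H) + P(E|¬H)P(¬H)
     = 0.6250 × 0.3714 + 0.1000 × 0.6286
     = 0.23212500 + 0.06286000
     = 0.29498500

Step 2: Apply Bayes' theorem
P(H|E) = P(E|H) × P(H) / P(E)
       = 0.23212500 / 0.29498500
       = 0.7869


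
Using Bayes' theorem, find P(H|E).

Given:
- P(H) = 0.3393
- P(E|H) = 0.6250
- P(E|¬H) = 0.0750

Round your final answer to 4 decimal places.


Bayes' theorem: P(H|E) = P(E|H) × P(H) / P(E)

Step 1: Calculate P(E) using law of total probability
P(E) = P(E|H)P(H) + P(E|¬H)P(¬H)
     = 0.6250 × 0.3393 + 0.0750 × 0.6607
     = 0.21206250 + 0.04955250
     = 0.26161500

Step 2: Apply Bayes' theorem
P(H|E) = P(E|H) × P(H) / P(E)
       = 0.21206250 / 0.26161500
       = 0.8106


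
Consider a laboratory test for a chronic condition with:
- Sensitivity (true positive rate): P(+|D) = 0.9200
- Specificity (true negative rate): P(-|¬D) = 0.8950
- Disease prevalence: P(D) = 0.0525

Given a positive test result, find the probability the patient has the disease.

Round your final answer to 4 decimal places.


Let D = has disease, + = positive test

Given:
- P(D) = 0.0525 (prevalence)
- P(+|D) = 0.9200 (sensitivity)
- P(-|¬D) = 0.8950 (specificity)
- P(+|¬D) = 0.1050 (false positive rate = 1 - specificity)

Step 1: Find P(+)
P(+) = P(+|D)P(D) + P(+|¬D)P(¬D)
     = 0.9200 × 0.0525 + 0.1050 × 0.9475
     = 0.04830000 + 0.09948750
     = 0.14778750

Step 2: Apply Bayes' theorem for P(D|+)
P(D|+) = P(+|D)P(D) / P(+)
       = 0.04830000 / 0.14778750
       = 0.3268


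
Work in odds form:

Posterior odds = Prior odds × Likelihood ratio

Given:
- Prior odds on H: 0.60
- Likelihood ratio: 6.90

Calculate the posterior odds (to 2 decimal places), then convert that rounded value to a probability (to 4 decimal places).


Step 1: Calculate posterior odds
Posterior odds = Prior odds × LR
               = 0.60 × 6.90
               = 4.14

Step 2: Convert to probability
P(H|E) = Posterior odds / (1 + Posterior odds)
       = 4.14 / (1 + 4.14)
       = 4.14 / 5.14
       = 0.8054

The evidence increased P(H) from 0.3750 to 0.8054.


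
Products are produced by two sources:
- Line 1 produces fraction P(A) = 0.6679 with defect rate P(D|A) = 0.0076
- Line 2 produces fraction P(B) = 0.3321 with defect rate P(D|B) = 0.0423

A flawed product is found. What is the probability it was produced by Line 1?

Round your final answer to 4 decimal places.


Let A = from Line 1, D = flawed

Given:
- P(A) = 0.6679, P(B) = 0.3321
- P(D|A) = 0.0076, P(D|B) = 0.0423

Step 1: Find P(D)
P(D) = P(D|A)P(A) + P(D|B)P(B)
     = 0.0076 × 0.6679 + 0.0423 × 0.3321
     = 0.00507604 + 0.01404783
     = 0.01912387

Step 2: Apply Bayes' theorem
P(A|D) = P(D|A)P(A) / P(D)
       = 0.00507604 / 0.01912387
       = 0.2654


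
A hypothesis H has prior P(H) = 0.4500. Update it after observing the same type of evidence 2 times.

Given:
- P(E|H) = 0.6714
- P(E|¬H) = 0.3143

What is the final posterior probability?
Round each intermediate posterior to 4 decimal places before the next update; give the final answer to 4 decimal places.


Sequential Bayesian updating:

Initial prior: P(H) = 0.4500

Update 1:
  P(E) = 0.6714 × 0.4500 + 0.3143 × 0.5500 = 0.30213000 + 0.17286500 = 0.47499500
  P(H|E) = 0.30213000 / 0.47499500 = 0.6361

Update 2:
  P(E) = 0.6714 × 0.6361 + 0.3143 × 0.3639 = 0.42707754 + 0.11437377 = 0.54145131
  P(H|E) = 0.42707754 / 0.54145131 = 0.7888

Final posterior: 0.7888


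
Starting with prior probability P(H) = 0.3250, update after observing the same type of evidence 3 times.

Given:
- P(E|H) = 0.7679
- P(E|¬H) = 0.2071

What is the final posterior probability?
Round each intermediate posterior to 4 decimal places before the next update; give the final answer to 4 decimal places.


Sequential Bayesian updating:

Initial prior: P(H) = 0.3250

Update 1:
  P(E) = 0.7679 × 0.3250 + 0.2071 × 0.6750 = 0.24956750 + 0.13979250 = 0.38936000
  P(H|E) = 0.24956750 / 0.38936000 = 0.6410

Update 2:
  P(E) = 0.7679 × 0.6410 + 0.2071 × 0.3590 = 0.49222390 + 0.07434890 = 0.56657280
  P(H|E) = 0.49222390 / 0.56657280 = 0.8688

Update 3:
  P(E) = 0.7679 × 0.8688 + 0.2071 × 0.1312 = 0.66715152 + 0.02717152 = 0.69432304
  P(H|E) = 0.66715152 / 0.69432304 = 0.9609

Final posterior: 0.9609


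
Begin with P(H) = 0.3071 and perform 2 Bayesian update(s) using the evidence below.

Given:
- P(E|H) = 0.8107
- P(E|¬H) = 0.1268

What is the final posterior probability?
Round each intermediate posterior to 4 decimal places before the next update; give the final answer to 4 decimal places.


Sequential Bayesian updating:

Initial prior: P(H) = 0.3071

Update 1:
  P(E) = 0.8107 × 0.3071 + 0.1268 × 0.6929 = 0.24896597 + 0.08785972 = 0.33682569
  P(H|E) = 0.24896597 / 0.33682569 = 0.7392

Update 2:
  P(E) = 0.8107 × 0.7392 + 0.1268 × 0.2608 = 0.59926944 + 0.03306944 = 0.63233888
  P(H|E) = 0.59926944 / 0.63233888 = 0.9477

Final posterior: 0.9477


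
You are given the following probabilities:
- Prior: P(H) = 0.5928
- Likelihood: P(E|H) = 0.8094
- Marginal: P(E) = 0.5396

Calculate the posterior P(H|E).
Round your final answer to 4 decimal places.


Using Bayes' theorem:

P(H|E) = P(E|H) × P(H) / P(E)
       = 0.8094 × 0.5928 / 0.5396
       = 0.47981232 / 0.5396
       = 0.8892

The evidence strengthens our belief in H.
Prior: 0.5928 → Posterior: 0.8892


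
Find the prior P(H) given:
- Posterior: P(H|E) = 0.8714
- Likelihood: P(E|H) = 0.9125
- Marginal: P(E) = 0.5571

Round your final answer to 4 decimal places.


From Bayes' theorem: P(H|E) = P(E|H) × P(H) / P(E)

Rearranging for P(H):
P(H) = P(H|E) × P(E) / P(E|H)
     = 0.8714 × 0.5571 / 0.9125
     = 0.48545694 / 0.9125
     = 0.5320


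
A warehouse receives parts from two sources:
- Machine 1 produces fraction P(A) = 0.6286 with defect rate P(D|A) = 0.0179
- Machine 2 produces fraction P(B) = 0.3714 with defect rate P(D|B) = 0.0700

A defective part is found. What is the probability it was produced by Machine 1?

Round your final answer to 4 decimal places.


Let A = from Machine 1, D = defective

Given:
- P(A) = 0.6286, P(B) = 0.3714
- P(D|A) = 0.0179, P(D|B) = 0.0700

Step 1: Find P(D)
P(D) = P(D|A)P(A) + P(D|B)P(B)
     = 0.0179 × 0.6286 + 0.0700 × 0.3714
     = 0.01125194 + 0.02599800
     = 0.03724994

Step 2: Apply Bayes' theorem
P(A|D) = P(D|A)P(A) / P(D)
       = 0.01125194 / 0.03724994
       = 0.3021
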